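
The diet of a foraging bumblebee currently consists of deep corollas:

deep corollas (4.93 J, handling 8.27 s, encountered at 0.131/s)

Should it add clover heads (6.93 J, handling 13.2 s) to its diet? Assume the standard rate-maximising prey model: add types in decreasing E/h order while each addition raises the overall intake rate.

Yes

Current rate: (0.131×4.93)/(1 + 0.131×8.27) = 0.31 J/s.
Profitability of clover heads: 6.93/13.2 = 0.525 J/s.
0.525 > 0.31, so adding clover heads raises the average — include it.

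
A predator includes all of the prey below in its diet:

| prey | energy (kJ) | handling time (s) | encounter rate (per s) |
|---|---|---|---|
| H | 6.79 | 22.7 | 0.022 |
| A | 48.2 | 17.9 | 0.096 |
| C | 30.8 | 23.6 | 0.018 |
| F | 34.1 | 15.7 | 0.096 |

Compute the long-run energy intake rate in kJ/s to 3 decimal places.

R = Σλ_iE_i / (1 + Σλ_ih_i)
Numerator: 0.022×6.79 + 0.096×48.2 + 0.018×30.8 + 0.096×34.1 = 8.605
Denominator: 1 + 0.022×22.7 + 0.096×17.9 + 0.018×23.6 + 0.096×15.7 = 5.15
R = 8.605/5.15 = 1.671 kJ/s

1.671 kJ/s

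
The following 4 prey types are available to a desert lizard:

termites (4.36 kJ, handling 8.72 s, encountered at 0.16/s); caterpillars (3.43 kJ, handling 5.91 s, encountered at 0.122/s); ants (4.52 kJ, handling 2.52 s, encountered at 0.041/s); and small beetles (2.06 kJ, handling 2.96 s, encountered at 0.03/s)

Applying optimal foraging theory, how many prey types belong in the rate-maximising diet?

Profitabilities (E/h, kJ/s): ants 1.79, small beetles 0.696, caterpillars 0.58, termites 0.5. Add prey in this order while the next type's profitability exceeds the intake rate on those already taken.
Rate on top 1: 0.168. small beetles: 0.696 > 0.168 → include.
Rate on top 2: 0.2073. caterpillars: 0.58 > 0.2073 → include.
Rate on top 3: 0.3479. termites: 0.5 > 0.3479 → include.
Optimal diet: ants, small beetles, caterpillars, termites — 4 of 4 types.

4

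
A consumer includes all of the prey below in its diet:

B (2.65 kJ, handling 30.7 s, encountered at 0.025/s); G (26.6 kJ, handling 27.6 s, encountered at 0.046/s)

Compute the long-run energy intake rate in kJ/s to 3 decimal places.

0.425 kJ/s

R = Σλ_iE_i / (1 + Σλ_ih_i)
Numerator: 0.025×2.65 + 0.046×26.6 = 1.29
Denominator: 1 + 0.025×30.7 + 0.046×27.6 = 3.037
R = 1.29/3.037 = 0.4247 kJ/s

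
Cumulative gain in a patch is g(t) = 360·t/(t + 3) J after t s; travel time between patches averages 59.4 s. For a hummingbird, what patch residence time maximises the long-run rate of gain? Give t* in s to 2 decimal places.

13.35 s

Maximise g(t)/(T+t): set derivative to zero → g'(t)(T+t) = g(t).
g'(t) = 360·3/(t + 3)². Setting 360·3/(t+3)² = 360t/[(t+3)(59.4+t)] gives 3(59.4+t) = t(t+3), so t² = 3×59.4 = 178.2.
t* = √178.2 = 13.35 s.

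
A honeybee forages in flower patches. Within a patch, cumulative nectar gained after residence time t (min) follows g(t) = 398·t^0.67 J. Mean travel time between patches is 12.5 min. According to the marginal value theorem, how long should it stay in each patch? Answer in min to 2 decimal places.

Optimal t* satisfies g'(t*) = g(t*)/(T + t*).
g'(t) = 0.67·398·t^-0.33. Setting 0.67·398·t^-0.33 = 398·t^0.67/(12.5+t) gives 0.67(12.5+t) = t, so 0.33·t = 0.67×12.5.
t* = 0.67×12.5/0.33 = 25.38 min.

25.38 min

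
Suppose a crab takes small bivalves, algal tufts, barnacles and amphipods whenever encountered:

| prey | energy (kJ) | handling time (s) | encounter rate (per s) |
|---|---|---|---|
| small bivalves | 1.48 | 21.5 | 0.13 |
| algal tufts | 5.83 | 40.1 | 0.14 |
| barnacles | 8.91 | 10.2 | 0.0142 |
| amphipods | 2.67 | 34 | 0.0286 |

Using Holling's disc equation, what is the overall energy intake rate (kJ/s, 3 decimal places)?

R = (0.13×1.48 + 0.14×5.83 + 0.0142×8.91 + 0.0286×2.67) / (1 + 0.13×21.5 + 0.14×40.1 + 0.0142×10.2 + 0.0286×34) = 1.211/10.53 = 0.1151 kJ/s.

0.115 kJ/s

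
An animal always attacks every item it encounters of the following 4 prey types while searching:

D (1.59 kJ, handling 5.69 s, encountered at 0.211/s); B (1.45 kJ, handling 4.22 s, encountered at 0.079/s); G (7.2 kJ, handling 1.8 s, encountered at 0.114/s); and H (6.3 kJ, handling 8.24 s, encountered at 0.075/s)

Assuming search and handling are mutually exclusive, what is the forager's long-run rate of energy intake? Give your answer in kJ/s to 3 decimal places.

R = Σλ_iE_i / (1 + Σλ_ih_i)
Numerator: 0.211×1.59 + 0.079×1.45 + 0.114×7.2 + 0.075×6.3 = 1.743
Denominator: 1 + 0.211×5.69 + 0.079×4.22 + 0.114×1.8 + 0.075×8.24 = 3.357
R = 1.743/3.357 = 0.5193 kJ/s

0.519 kJ/s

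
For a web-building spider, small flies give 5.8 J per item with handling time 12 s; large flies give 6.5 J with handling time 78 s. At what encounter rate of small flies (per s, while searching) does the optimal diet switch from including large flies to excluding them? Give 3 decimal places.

0.017 per s

The zero-one rule: include large flies iff E₂/h₂ > λE₁/(1+λh₁). Equality gives the switch point.
λE₁h₂ = E₂ + λE₂h₁ ⇒ λ = E₂/(E₁h₂ − E₂h₁) = 6.5/(452.4 − 78) = 0.01736 per s.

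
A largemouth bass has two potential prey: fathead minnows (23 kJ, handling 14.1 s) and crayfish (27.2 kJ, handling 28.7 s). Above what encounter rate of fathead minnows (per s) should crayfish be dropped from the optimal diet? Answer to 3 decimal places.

0.098 per s

Drop crayfish once their profitability E₂/h₂ falls below the rate achievable on fathead minnows alone: E₂/h₂ = λE₁/(1 + λh₁).
Solve for λ: λE₁h₂ = E₂(1 + λh₁) → λ(E₁h₂ − E₂h₁) = E₂ → λ = E₂/(E₁h₂ − E₂h₁).
λ = 27.2/(23×28.7 − 27.2×14.1) = 27.2/276.6 = 0.09834 per s.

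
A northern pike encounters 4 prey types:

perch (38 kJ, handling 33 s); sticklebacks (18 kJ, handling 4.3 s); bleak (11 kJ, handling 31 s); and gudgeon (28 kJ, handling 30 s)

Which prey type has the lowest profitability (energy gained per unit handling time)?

bleak

Profitability E/h (kJ/s): perch = 38/33 = 1.15, sticklebacks = 18/4.3 = 4.19, bleak = 11/31 = 0.355, gudgeon = 28/30 = 0.933.
Ranked: sticklebacks > perch > gudgeon > bleak.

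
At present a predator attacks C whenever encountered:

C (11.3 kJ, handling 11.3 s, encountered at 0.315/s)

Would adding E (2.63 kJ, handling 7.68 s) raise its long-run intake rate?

No

Intake rate on the current diet: R = (0.315×11.3) / (1 + 0.315×11.3) = 3.56/4.559 = 0.7807 kJ/s.
Profitability of E: 2.63/7.68 = 0.3424 kJ/s.
0.3424 < 0.7807, so adding E would lower the average — exclude it.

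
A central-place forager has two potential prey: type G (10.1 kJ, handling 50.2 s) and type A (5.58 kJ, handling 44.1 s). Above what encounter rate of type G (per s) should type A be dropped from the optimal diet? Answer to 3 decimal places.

Drop type A once their profitability E₂/h₂ falls below the rate achievable on type G alone: E₂/h₂ = λE₁/(1 + λh₁).
Solve for λ: λE₁h₂ = E₂(1 + λh₁) → λ(E₁h₂ − E₂h₁) = E₂ → λ = E₂/(E₁h₂ − E₂h₁).
λ = 5.58/(10.1×44.1 − 5.58×50.2) = 5.58/165.3 = 0.03376 per s.

0.034 per s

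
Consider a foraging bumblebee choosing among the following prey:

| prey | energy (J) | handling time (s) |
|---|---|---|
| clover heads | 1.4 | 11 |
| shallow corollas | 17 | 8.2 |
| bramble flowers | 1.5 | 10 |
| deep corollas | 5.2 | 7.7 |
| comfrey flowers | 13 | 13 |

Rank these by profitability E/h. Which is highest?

In descending order of E/h:
shallow corollas: 17/8.2 = 2.07 J/s
comfrey flowers: 13/13 = 1 J/s
deep corollas: 5.2/7.7 = 0.675 J/s
bramble flowers: 1.5/10 = 0.15 J/s
clover heads: 1.4/11 = 0.127 J/s

shallow corollas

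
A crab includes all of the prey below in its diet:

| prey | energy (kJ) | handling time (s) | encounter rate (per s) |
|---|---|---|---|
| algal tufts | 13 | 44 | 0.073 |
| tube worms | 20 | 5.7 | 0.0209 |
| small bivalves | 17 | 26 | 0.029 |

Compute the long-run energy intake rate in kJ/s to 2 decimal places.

0.37 kJ/s

R = (0.073×13 + 0.0209×20 + 0.029×17) / (1 + 0.073×44 + 0.0209×5.7 + 0.029×26) = 1.86/5.085 = 0.3658 kJ/s.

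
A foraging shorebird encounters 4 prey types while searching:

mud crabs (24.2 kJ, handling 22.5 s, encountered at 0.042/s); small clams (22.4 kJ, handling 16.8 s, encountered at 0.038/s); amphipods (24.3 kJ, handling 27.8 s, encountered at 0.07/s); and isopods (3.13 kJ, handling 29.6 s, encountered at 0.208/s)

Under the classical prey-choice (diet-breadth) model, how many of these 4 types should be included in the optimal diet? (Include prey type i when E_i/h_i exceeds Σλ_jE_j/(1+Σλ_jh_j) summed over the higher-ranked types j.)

3

Profitabilities (E/h, kJ/s): small clams 1.33, mud crabs 1.08, amphipods 0.874, isopods 0.106. Add prey in this order while the next type's profitability exceeds the intake rate on those already taken.
Rate on top 1: 0.5195. mud crabs: 1.08 > 0.5195 → include.
Rate on top 2: 0.7229. amphipods: 0.874 > 0.7229 → include.
Rate on top 3: 0.7879. isopods: 0.106 < 0.7879 → exclude; stop.
Optimal diet: small clams, mud crabs, amphipods — 3 of 4 types.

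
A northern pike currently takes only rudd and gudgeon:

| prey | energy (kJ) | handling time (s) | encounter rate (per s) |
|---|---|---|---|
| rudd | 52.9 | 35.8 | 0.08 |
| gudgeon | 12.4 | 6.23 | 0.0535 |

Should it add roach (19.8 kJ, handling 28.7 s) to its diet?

No

On rudd and gudgeon alone, R = ΣλE/(1+Σλh) = 4.895/4.197 = 1.166 kJ/s.
Profitability of roach: 19.8/28.7 = 0.6899 kJ/s.
0.6899 < 1.166, so adding roach would lower the average — exclude it.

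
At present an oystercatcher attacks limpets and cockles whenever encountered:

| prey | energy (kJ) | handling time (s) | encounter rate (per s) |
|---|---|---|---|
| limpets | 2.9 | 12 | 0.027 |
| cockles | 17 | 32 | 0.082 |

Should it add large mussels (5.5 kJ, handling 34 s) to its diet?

On limpets and cockles alone, R = ΣλE/(1+Σλh) = 1.472/3.948 = 0.3729 kJ/s.
large mussels: E/h = 5.5/34 = 0.1618 kJ/s.
0.1618 < 0.3729, so adding large mussels would lower the average — exclude it.

No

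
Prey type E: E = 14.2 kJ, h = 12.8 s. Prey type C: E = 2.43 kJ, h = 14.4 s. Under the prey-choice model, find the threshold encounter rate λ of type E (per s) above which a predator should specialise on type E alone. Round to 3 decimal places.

0.014 per s

Drop type C once their profitability E₂/h₂ falls below the rate achievable on type E alone: E₂/h₂ = λE₁/(1 + λh₁).
Solve for λ: λE₁h₂ = E₂(1 + λh₁) → λ(E₁h₂ − E₂h₁) = E₂ → λ = E₂/(E₁h₂ − E₂h₁).
λ = 2.43/(14.2×14.4 − 2.43×12.8) = 2.43/173.4 = 0.01402 per s.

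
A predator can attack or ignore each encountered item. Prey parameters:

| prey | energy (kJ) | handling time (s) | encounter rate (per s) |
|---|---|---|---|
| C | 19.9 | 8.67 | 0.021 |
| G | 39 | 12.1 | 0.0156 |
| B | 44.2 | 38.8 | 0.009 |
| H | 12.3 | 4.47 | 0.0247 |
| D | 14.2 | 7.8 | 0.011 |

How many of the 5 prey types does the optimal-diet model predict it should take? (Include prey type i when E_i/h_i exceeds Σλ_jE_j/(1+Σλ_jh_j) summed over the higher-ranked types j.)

5

E/h in descending order: G 3.22, H 2.75, C 2.3, D 1.82, B 1.14 kJ/s. The optimal diet is the largest prefix of this list for which every included type satisfies E_i/h_i > R on the types above it.
Rate on top 1: 0.5118. H: 2.75 > 0.5118 → include.
Rate on top 2: 0.7021. C: 2.3 > 0.7021 → include.
Rate on top 3: 0.898. D: 1.82 > 0.898 → include.
Rate on top 4: 0.9485. B: 1.14 > 0.9485 → include.
Optimal diet: G, H, C, D, B — 5 of 5 types.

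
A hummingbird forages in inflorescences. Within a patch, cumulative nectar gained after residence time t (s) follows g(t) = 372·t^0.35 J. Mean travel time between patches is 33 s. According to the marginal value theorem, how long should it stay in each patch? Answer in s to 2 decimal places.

17.77 s

Optimal t* satisfies g'(t*) = g(t*)/(T + t*).
g'(t) = 0.35·372·t^-0.65. Setting 0.35·372·t^-0.65 = 372·t^0.35/(33+t) gives 0.35(33+t) = t, so 0.65·t = 0.35×33.
t* = 0.35×33/0.65 = 17.77 s.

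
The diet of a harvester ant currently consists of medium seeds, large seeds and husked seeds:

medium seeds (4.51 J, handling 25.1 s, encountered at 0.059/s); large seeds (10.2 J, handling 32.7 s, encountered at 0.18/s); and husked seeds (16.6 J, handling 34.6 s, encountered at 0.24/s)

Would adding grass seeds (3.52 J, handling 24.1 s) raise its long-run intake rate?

No

Intake rate on the current diet: R = (0.059×4.51 + 0.18×10.2 + 0.24×16.6) / (1 + 0.059×25.1 + 0.18×32.7 + 0.24×34.6) = 6.086/16.67 = 0.3651 J/s.
Profitability of grass seeds: 3.52/24.1 = 0.1461 J/s.
0.1461 < 0.3651, so adding grass seeds would lower the average — exclude it.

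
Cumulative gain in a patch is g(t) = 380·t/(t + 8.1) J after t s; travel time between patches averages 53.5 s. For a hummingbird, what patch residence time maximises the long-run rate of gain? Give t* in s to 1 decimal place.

Maximise g(t)/(T+t): set derivative to zero → g'(t)(T+t) = g(t).
g'(t) = 380·8.1/(t + 8.1)². Setting 380·8.1/(t+8.1)² = 380t/[(t+8.1)(53.5+t)] gives 8.1(53.5+t) = t(t+8.1), so t² = 8.1×53.5 = 433.3.
t* = √433.3 = 20.82 s.

20.8 s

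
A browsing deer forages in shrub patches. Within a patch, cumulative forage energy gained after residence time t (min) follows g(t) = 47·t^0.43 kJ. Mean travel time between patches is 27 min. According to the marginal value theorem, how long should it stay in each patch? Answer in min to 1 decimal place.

By the marginal value theorem, leave when the instantaneous gain rate g'(t) equals the habitat-wide average g(t)/(T + t).
g'(t) = 0.43·47·t^-0.57. Setting 0.43·47·t^-0.57 = 47·t^0.43/(27+t) gives 0.43(27+t) = t, so 0.57·t = 0.43×27.
t* = 0.43×27/0.57 = 20.37 min.

20.4 min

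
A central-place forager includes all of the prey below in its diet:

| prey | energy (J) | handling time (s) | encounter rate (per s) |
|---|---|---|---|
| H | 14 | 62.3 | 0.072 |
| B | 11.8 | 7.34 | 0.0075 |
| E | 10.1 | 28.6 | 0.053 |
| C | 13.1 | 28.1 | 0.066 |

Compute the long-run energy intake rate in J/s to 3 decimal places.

R = Σλ_iE_i / (1 + Σλ_ih_i)
Numerator: 0.072×14 + 0.0075×11.8 + 0.053×10.1 + 0.066×13.1 = 2.496
Denominator: 1 + 0.072×62.3 + 0.0075×7.34 + 0.053×28.6 + 0.066×28.1 = 8.911
R = 2.496/8.911 = 0.2801 J/s

0.280 J/s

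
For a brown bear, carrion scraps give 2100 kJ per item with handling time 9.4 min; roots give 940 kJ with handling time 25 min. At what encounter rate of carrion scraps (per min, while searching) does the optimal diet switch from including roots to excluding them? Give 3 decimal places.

Drop roots once their profitability E₂/h₂ falls below the rate achievable on carrion scraps alone: E₂/h₂ = λE₁/(1 + λh₁).
Solve for λ: λE₁h₂ = E₂(1 + λh₁) → λ(E₁h₂ − E₂h₁) = E₂ → λ = E₂/(E₁h₂ − E₂h₁).
λ = 940/(2100×25 − 940×9.4) = 940/4.366e+04 = 0.02153 per min.

0.022 per min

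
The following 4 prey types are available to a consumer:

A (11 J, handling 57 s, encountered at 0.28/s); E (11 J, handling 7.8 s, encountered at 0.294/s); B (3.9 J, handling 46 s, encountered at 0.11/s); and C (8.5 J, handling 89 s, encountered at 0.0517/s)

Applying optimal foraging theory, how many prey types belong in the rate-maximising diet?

E/h in descending order: E 1.41, A 0.193, C 0.0955, B 0.0848 J/s. The optimal diet is the largest prefix of this list for which every included type satisfies E_i/h_i > R on the types above it.
Rate on top 1: 0.982. A: 0.193 < 0.982 → exclude; stop.
Optimal diet: E — 1 of 4 types.

1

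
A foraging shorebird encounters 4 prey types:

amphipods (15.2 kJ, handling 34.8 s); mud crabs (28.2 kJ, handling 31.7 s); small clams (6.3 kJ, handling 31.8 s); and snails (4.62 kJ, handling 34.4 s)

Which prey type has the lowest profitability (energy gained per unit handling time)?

Profitability E/h (kJ/s): amphipods = 15.2/34.8 = 0.437, mud crabs = 28.2/31.7 = 0.89, small clams = 6.3/31.8 = 0.198, snails = 4.62/34.4 = 0.134.
Ranked: mud crabs > amphipods > small clams > snails.

snails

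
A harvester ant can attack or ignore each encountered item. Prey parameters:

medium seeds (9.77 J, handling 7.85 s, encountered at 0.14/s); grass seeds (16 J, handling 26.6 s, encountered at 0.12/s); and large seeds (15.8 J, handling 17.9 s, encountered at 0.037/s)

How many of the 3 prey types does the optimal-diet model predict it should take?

Profitabilities (E/h, J/s): medium seeds 1.24, large seeds 0.883, grass seeds 0.602. Add prey in this order while the next type's profitability exceeds the intake rate on those already taken.
Rate on top 1: 0.6516. large seeds: 0.883 > 0.6516 → include.
Rate on top 2: 0.7071. grass seeds: 0.602 < 0.7071 → exclude; stop.
Optimal diet: medium seeds, large seeds — 2 of 3 types.

2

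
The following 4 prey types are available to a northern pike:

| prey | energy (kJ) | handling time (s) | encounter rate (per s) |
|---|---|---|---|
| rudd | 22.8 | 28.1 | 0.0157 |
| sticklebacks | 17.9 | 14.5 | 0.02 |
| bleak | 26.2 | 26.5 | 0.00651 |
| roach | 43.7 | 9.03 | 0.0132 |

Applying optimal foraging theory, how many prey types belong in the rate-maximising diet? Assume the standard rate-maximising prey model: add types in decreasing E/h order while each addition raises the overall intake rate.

4

Profitabilities (E/h, kJ/s): roach 4.84, sticklebacks 1.23, bleak 0.989, rudd 0.811. Add prey in this order while the next type's profitability exceeds the intake rate on those already taken.
Rate on top 1: 0.5154. sticklebacks: 1.23 > 0.5154 → include.
Rate on top 2: 0.6634. bleak: 0.989 > 0.6634 → include.
Rate on top 3: 0.6989. rudd: 0.811 > 0.6989 → include.
Optimal diet: roach, sticklebacks, bleak, rudd — 4 of 4 types.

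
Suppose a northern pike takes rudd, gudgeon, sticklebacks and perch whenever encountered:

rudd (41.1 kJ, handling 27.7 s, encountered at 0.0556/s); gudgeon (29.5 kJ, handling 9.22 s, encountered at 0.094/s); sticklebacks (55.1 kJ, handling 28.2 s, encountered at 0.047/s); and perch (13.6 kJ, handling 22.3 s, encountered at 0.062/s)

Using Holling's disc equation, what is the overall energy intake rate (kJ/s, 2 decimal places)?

1.39 kJ/s

R = (0.0556×41.1 + 0.094×29.5 + 0.047×55.1 + 0.062×13.6) / (1 + 0.0556×27.7 + 0.094×9.22 + 0.047×28.2 + 0.062×22.3) = 8.491/6.115 = 1.389 kJ/s.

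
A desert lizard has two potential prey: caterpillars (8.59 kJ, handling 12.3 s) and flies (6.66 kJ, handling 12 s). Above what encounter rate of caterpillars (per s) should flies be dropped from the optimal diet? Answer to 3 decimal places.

0.315 per s

Drop flies once their profitability E₂/h₂ falls below the rate achievable on caterpillars alone: E₂/h₂ = λE₁/(1 + λh₁).
Solve for λ: λE₁h₂ = E₂(1 + λh₁) → λ(E₁h₂ − E₂h₁) = E₂ → λ = E₂/(E₁h₂ − E₂h₁).
λ = 6.66/(8.59×12 − 6.66×12.3) = 6.66/21.16 = 0.3147 per s.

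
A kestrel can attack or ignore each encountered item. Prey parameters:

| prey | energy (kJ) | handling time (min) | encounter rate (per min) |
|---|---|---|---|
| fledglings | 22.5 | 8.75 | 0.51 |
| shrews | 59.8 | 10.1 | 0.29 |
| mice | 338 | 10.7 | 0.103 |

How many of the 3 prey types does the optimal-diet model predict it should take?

1

Profitabilities (E/h, kJ/min): mice 31.6, shrews 5.92, fledglings 2.57. Add prey in this order while the next type's profitability exceeds the intake rate on those already taken.
Rate on top 1: 16.56. shrews: 5.92 < 16.56 → exclude; stop.
Optimal diet: mice — 1 of 3 types.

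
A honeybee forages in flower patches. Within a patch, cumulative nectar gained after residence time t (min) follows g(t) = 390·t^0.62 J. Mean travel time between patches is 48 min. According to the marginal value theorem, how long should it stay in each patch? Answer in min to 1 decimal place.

78.3 min

Maximise g(t)/(T+t): set derivative to zero → g'(t)(T+t) = g(t).
g'(t) = 0.62·390·t^-0.38. Setting 0.62·390·t^-0.38 = 390·t^0.62/(48+t) gives 0.62(48+t) = t, so 0.38·t = 0.62×48.
t* = 0.62×48/0.38 = 78.32 min.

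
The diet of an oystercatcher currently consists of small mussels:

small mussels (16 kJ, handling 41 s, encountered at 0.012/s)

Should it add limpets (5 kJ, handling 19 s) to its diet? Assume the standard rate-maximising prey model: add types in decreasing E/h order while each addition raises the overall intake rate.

Intake rate on the current diet: R = (0.012×16) / (1 + 0.012×41) = 0.192/1.492 = 0.1287 kJ/s.
Profitability of limpets: 5/19 = 0.2632 kJ/s.
0.2632 > 0.1287, so adding limpets raises the average — include it.

Yes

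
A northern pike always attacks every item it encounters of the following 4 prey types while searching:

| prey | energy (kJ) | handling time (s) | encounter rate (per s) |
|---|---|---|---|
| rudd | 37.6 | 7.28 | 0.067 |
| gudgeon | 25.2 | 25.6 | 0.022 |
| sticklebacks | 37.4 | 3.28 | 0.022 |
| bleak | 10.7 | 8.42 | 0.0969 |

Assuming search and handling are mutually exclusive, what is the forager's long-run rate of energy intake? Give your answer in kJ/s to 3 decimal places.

1.679 kJ/s

Energy encountered per unit search time: 0.067×37.6 + 0.022×25.2 + 0.022×37.4 + 0.0969×10.7 = 4.933 kJ/s.
Handling time per unit search time: 0.067×7.28 + 0.022×25.6 + 0.022×3.28 + 0.0969×8.42 = 1.939.
Rate = 4.933/(1 + 1.939) = 1.679 kJ/s.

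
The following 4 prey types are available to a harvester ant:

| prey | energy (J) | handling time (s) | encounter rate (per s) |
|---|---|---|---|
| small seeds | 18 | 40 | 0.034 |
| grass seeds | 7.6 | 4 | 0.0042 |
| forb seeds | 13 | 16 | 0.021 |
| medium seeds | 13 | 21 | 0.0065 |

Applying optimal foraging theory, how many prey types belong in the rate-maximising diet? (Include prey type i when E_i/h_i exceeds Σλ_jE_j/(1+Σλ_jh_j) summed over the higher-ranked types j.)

4

Rank by E/h (J/s): grass seeds 1.9, forb seeds 0.812, medium seeds 0.619, small seeds 0.45. Include each in turn until the next type's E/h falls below the running intake rate.
Rate on top 1: 0.03139. forb seeds: 0.812 > 0.03139 → include.
Rate on top 2: 0.2254. medium seeds: 0.619 > 0.2254 → include.
Rate on top 3: 0.2615. small seeds: 0.45 > 0.2615 → include.
Optimal diet: grass seeds, forb seeds, medium seeds, small seeds — 4 of 4 types.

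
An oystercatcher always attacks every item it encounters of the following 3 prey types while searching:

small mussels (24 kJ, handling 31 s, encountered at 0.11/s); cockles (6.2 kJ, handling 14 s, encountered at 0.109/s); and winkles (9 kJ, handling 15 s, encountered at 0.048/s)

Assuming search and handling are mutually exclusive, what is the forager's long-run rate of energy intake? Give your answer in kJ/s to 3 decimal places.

R = (0.11×24 + 0.109×6.2 + 0.048×9) / (1 + 0.11×31 + 0.109×14 + 0.048×15) = 3.748/6.656 = 0.5631 kJ/s.

0.563 kJ/s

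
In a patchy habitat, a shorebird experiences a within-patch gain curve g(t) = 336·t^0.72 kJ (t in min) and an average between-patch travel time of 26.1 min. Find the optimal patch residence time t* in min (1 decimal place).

67.1 min

Maximise g(t)/(T+t): set derivative to zero → g'(t)(T+t) = g(t).
g'(t) = 0.72·336·t^-0.28. Setting 0.72·336·t^-0.28 = 336·t^0.72/(26.1+t) gives 0.72(26.1+t) = t, so 0.28·t = 0.72×26.1.
t* = 0.72×26.1/0.28 = 67.11 min.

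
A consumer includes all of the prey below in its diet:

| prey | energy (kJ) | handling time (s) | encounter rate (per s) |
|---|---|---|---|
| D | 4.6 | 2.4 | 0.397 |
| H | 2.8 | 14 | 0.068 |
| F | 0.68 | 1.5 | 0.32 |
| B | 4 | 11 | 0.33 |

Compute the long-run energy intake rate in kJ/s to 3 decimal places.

0.507 kJ/s

R = (0.397×4.6 + 0.068×2.8 + 0.32×0.68 + 0.33×4) / (1 + 0.397×2.4 + 0.068×14 + 0.32×1.5 + 0.33×11) = 3.554/7.015 = 0.5067 kJ/s.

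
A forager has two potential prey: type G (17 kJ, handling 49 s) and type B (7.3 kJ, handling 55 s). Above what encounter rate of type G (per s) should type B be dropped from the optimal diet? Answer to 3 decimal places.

Drop type B once their profitability E₂/h₂ falls below the rate achievable on type G alone: E₂/h₂ = λE₁/(1 + λh₁).
Solve for λ: λE₁h₂ = E₂(1 + λh₁) → λ(E₁h₂ − E₂h₁) = E₂ → λ = E₂/(E₁h₂ − E₂h₁).
λ = 7.3/(17×55 − 7.3×49) = 7.3/577.3 = 0.01265 per s.

0.013 per s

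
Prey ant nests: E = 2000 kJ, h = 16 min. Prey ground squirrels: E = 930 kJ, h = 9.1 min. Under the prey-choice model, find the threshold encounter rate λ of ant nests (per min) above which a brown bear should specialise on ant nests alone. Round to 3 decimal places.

Drop ground squirrels once their profitability E₂/h₂ falls below the rate achievable on ant nests alone: E₂/h₂ = λE₁/(1 + λh₁).
Solve for λ: λE₁h₂ = E₂(1 + λh₁) → λ(E₁h₂ − E₂h₁) = E₂ → λ = E₂/(E₁h₂ − E₂h₁).
λ = 930/(2000×9.1 − 930×16) = 930/3320 = 0.2801 per min.

0.280 per min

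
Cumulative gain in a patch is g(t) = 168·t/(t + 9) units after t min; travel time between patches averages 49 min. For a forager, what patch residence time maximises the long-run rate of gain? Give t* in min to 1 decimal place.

Optimal t* satisfies g'(t*) = g(t*)/(T + t*).
g'(t) = 168·9/(t + 9)². Setting 168·9/(t+9)² = 168t/[(t+9)(49+t)] gives 9(49+t) = t(t+9), so t² = 9×49 = 441.
t* = √441 = 21 min.

21.0 min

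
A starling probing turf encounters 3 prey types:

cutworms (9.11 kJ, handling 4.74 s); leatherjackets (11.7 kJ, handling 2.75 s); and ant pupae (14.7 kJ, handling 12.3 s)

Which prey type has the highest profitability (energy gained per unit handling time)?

In descending order of E/h:
leatherjackets: 11.7/2.75 = 4.25 kJ/s
cutworms: 9.11/4.74 = 1.92 kJ/s
ant pupae: 14.7/12.3 = 1.2 kJ/s

leatherjackets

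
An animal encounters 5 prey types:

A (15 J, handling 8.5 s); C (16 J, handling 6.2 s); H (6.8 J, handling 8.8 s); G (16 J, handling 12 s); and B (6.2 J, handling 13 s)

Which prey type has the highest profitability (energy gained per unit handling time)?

Profitability E/h (J/s): A = 15/8.5 = 1.76, C = 16/6.2 = 2.58, H = 6.8/8.8 = 0.773, G = 16/12 = 1.33, B = 6.2/13 = 0.477.
Ranked: C > A > G > H > B.

C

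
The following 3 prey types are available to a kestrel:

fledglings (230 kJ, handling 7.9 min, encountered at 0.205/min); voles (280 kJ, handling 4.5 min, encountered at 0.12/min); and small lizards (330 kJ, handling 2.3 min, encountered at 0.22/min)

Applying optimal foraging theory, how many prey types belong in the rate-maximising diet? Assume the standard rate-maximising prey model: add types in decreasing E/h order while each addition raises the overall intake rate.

Profitabilities (E/h, kJ/min): small lizards 143, voles 62.2, fledglings 29.1. Add prey in this order while the next type's profitability exceeds the intake rate on those already taken.
Rate on top 1: 48.21. voles: 62.2 > 48.21 → include.
Rate on top 2: 51.91. fledglings: 29.1 < 51.91 → exclude; stop.
Optimal diet: small lizards, voles — 2 of 3 types.

2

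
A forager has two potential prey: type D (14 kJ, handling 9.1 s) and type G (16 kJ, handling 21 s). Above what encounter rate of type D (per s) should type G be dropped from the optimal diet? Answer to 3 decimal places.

At the threshold, the rate on type D alone equals the profitability of type G: λ·14/(1 + λ·9.1) = 16/21 = 0.7619.
Rearranging, λ(14 − 0.7619×9.1) = 0.7619, so λ = 0.7619/7.067 = 0.1078 per s.

0.108 per s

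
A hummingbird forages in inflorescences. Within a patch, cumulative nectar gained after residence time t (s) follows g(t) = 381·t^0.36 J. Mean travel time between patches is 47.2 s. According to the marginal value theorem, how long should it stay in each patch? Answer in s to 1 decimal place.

26.6 s

Maximise g(t)/(T+t): set derivative to zero → g'(t)(T+t) = g(t).
g'(t) = 0.36·381·t^-0.64. Setting 0.36·381·t^-0.64 = 381·t^0.36/(47.2+t) gives 0.36(47.2+t) = t, so 0.64·t = 0.36×47.2.
t* = 0.36×47.2/0.64 = 26.55 s.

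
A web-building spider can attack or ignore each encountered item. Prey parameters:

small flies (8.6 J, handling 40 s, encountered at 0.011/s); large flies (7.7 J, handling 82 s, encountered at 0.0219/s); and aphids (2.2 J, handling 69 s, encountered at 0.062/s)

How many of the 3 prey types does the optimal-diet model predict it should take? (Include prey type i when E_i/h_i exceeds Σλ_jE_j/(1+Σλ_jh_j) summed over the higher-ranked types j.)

2

E/h in descending order: small flies 0.215, large flies 0.0939, aphids 0.0319 J/s. The optimal diet is the largest prefix of this list for which every included type satisfies E_i/h_i > R on the types above it.
Rate on top 1: 0.06569. large flies: 0.0939 > 0.06569 → include.
Rate on top 2: 0.08135. aphids: 0.0319 < 0.08135 → exclude; stop.
Optimal diet: small flies, large flies — 2 of 3 types.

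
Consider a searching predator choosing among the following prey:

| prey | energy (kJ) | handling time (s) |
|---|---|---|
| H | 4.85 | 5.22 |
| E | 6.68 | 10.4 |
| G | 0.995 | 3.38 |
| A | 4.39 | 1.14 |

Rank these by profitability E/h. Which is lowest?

G

In descending order of E/h:
A: 4.39/1.14 = 3.85 kJ/s
H: 4.85/5.22 = 0.929 kJ/s
E: 6.68/10.4 = 0.642 kJ/s
G: 0.995/3.38 = 0.294 kJ/s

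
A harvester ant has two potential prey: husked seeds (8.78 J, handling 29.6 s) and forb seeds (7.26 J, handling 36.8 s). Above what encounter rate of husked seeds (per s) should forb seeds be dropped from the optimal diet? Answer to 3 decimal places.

At the threshold, the rate on husked seeds alone equals the profitability of forb seeds: λ·8.78/(1 + λ·29.6) = 7.26/36.8 = 0.1973.
Rearranging, λ(8.78 − 0.1973×29.6) = 0.1973, so λ = 0.1973/2.94 = 0.06709 per s.

0.067 per s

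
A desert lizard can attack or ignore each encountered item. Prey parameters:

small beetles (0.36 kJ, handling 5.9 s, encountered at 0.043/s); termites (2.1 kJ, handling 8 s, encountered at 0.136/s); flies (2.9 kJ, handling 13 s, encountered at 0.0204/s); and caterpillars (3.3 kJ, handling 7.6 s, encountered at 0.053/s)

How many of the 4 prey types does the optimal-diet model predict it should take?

Rank by E/h (kJ/s): caterpillars 0.434, termites 0.263, flies 0.223, small beetles 0.061. Include each in turn until the next type's E/h falls below the running intake rate.
Rate on top 1: 0.1247. termites: 0.263 > 0.1247 → include.
Rate on top 2: 0.1849. flies: 0.223 > 0.1849 → include.
Rate on top 3: 0.1886. small beetles: 0.061 < 0.1886 → exclude; stop.
Optimal diet: caterpillars, termites, flies — 3 of 4 types.

3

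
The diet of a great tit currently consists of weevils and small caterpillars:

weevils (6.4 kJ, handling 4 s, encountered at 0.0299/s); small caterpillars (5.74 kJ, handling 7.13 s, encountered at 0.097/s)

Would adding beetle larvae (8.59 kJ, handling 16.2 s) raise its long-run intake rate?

Yes

On weevils and small caterpillars alone, R = ΣλE/(1+Σλh) = 0.7481/1.811 = 0.4131 kJ/s.
beetle larvae: E/h = 8.59/16.2 = 0.5302 kJ/s.
0.5302 > 0.4131, so adding beetle larvae raises the average — include it.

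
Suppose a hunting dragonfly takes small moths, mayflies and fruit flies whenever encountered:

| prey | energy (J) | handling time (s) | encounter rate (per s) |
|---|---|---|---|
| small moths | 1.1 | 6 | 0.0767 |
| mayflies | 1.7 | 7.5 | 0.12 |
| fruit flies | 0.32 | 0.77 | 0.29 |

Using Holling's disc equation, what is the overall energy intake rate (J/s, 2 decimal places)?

R = Σλ_iE_i / (1 + Σλ_ih_i)
Numerator: 0.0767×1.1 + 0.12×1.7 + 0.29×0.32 = 0.3812
Denominator: 1 + 0.0767×6 + 0.12×7.5 + 0.29×0.77 = 2.583
R = 0.3812/2.583 = 0.1475 J/s

0.15 J/s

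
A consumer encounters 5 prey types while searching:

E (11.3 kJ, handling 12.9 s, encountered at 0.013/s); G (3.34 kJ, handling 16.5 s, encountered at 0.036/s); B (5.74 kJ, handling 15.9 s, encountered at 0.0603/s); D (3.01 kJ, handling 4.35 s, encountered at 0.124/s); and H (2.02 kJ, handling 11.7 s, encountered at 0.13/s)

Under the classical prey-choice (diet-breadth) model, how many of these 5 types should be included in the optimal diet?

3

E/h in descending order: E 0.876, D 0.692, B 0.361, G 0.202, H 0.173 kJ/s. The optimal diet is the largest prefix of this list for which every included type satisfies E_i/h_i > R on the types above it.
Rate on top 1: 0.1258. D: 0.692 > 0.1258 → include.
Rate on top 2: 0.3047. B: 0.361 > 0.3047 → include.
Rate on top 3: 0.3249. G: 0.202 < 0.3249 → exclude; stop.
Optimal diet: E, D, B — 3 of 5 types.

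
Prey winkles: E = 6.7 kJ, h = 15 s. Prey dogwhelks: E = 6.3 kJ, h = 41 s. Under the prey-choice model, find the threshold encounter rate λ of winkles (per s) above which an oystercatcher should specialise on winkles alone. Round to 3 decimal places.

At the threshold, the rate on winkles alone equals the profitability of dogwhelks: λ·6.7/(1 + λ·15) = 6.3/41 = 0.1537.
Rearranging, λ(6.7 − 0.1537×15) = 0.1537, so λ = 0.1537/4.395 = 0.03496 per s.

0.035 per s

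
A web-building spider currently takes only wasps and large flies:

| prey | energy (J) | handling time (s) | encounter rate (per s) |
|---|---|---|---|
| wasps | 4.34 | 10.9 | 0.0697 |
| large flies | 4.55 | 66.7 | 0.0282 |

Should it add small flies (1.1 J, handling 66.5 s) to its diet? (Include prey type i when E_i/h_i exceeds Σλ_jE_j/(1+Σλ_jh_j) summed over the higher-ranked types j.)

Intake rate on the current diet: R = (0.0697×4.34 + 0.0282×4.55) / (1 + 0.0697×10.9 + 0.0282×66.7) = 0.4308/3.641 = 0.1183 J/s.
small flies: E/h = 1.1/66.5 = 0.01654 J/s.
0.01654 < 0.1183, so adding small flies would lower the average — exclude it.

No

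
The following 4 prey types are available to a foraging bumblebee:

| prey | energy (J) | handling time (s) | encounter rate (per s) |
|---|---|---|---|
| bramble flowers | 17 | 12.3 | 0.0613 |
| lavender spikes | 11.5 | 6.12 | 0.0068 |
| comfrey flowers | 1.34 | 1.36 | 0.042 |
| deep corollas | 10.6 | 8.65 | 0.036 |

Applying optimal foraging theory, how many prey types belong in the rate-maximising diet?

E/h in descending order: lavender spikes 1.88, bramble flowers 1.38, deep corollas 1.23, comfrey flowers 0.985 J/s. The optimal diet is the largest prefix of this list for which every included type satisfies E_i/h_i > R on the types above it.
Rate on top 1: 0.07508. bramble flowers: 1.38 > 0.07508 → include.
Rate on top 2: 0.6239. deep corollas: 1.23 > 0.6239 → include.
Rate on top 3: 0.7128. comfrey flowers: 0.985 > 0.7128 → include.
Optimal diet: lavender spikes, bramble flowers, deep corollas, comfrey flowers — 4 of 4 types.

4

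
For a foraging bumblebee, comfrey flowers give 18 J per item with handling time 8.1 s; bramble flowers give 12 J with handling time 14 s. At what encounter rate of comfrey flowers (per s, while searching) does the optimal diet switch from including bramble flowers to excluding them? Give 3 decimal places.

0.078 per s

At the threshold, the rate on comfrey flowers alone equals the profitability of bramble flowers: λ·18/(1 + λ·8.1) = 12/14 = 0.8571.
Rearranging, λ(18 − 0.8571×8.1) = 0.8571, so λ = 0.8571/11.06 = 0.07752 per s.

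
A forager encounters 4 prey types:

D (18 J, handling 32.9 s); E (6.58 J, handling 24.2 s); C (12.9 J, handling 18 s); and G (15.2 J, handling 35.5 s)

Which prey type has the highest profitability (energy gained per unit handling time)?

C

Profitability E/h (J/s): D = 18/32.9 = 0.547, E = 6.58/24.2 = 0.272, C = 12.9/18 = 0.717, G = 15.2/35.5 = 0.428.
Ranked: C > D > G > E.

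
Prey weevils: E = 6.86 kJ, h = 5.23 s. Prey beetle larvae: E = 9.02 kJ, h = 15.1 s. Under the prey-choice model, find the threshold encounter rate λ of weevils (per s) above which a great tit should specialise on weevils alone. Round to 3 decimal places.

At the threshold, the rate on weevils alone equals the profitability of beetle larvae: λ·6.86/(1 + λ·5.23) = 9.02/15.1 = 0.5974.
Rearranging, λ(6.86 − 0.5974×5.23) = 0.5974, so λ = 0.5974/3.736 = 0.1599 per s.

0.160 per s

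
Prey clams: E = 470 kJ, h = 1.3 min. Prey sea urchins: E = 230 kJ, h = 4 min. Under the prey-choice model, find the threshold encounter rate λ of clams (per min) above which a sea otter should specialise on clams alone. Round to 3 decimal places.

0.145 per min

At the threshold, the rate on clams alone equals the profitability of sea urchins: λ·470/(1 + λ·1.3) = 230/4 = 57.5.
Rearranging, λ(470 − 57.5×1.3) = 57.5, so λ = 57.5/395.2 = 0.1455 per min.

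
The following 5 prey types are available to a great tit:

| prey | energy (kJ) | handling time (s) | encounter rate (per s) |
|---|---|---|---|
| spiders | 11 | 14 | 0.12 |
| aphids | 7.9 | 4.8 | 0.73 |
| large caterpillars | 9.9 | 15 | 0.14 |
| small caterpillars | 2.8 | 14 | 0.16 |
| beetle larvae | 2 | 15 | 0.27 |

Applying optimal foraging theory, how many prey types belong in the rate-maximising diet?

E/h in descending order: aphids 1.65, spiders 0.786, large caterpillars 0.66, small caterpillars 0.2, beetle larvae 0.133 kJ/s. The optimal diet is the largest prefix of this list for which every included type satisfies E_i/h_i > R on the types above it.
Rate on top 1: 1.28. spiders: 0.786 < 1.28 → exclude; stop.
Optimal diet: aphids — 1 of 5 types.

1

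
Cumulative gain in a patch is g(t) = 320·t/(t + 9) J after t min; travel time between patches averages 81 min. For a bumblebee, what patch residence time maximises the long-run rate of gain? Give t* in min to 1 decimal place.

27.0 min

Optimal t* satisfies g'(t*) = g(t*)/(T + t*).
g'(t) = 320·9/(t + 9)². Setting 320·9/(t+9)² = 320t/[(t+9)(81+t)] gives 9(81+t) = t(t+9), so t² = 9×81 = 729.
t* = √729 = 27 min.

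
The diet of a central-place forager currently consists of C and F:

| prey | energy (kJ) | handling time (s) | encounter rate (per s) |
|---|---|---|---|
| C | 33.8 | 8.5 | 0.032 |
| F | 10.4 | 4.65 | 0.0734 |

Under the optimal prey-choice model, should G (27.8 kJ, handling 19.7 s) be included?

Yes

Intake rate on the current diet: R = (0.032×33.8 + 0.0734×10.4) / (1 + 0.032×8.5 + 0.0734×4.65) = 1.845/1.613 = 1.144 kJ/s.
G: E/h = 27.8/19.7 = 1.411 kJ/s.
1.411 > 1.144, so adding G raises the average — include it.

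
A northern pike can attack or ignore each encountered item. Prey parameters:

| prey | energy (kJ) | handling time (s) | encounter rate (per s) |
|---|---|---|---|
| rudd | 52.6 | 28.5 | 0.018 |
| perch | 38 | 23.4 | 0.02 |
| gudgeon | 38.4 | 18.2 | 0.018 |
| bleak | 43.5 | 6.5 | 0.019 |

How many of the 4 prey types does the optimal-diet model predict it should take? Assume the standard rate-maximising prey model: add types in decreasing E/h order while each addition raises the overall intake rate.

Profitabilities (E/h, kJ/s): bleak 6.69, gudgeon 2.11, rudd 1.85, perch 1.62. Add prey in this order while the next type's profitability exceeds the intake rate on those already taken.
Rate on top 1: 0.7356. gudgeon: 2.11 > 0.7356 → include.
Rate on top 2: 1.046. rudd: 1.85 > 1.046 → include.
Rate on top 3: 1.255. perch: 1.62 > 1.255 → include.
Optimal diet: bleak, gudgeon, rudd, perch — 4 of 4 types.

4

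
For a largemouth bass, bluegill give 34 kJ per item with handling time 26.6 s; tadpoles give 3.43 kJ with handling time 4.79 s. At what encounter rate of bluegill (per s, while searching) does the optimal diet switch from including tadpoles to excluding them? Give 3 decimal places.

0.048 per s

At the threshold, the rate on bluegill alone equals the profitability of tadpoles: λ·34/(1 + λ·26.6) = 3.43/4.79 = 0.7161.
Rearranging, λ(34 − 0.7161×26.6) = 0.7161, so λ = 0.7161/14.95 = 0.04789 per s.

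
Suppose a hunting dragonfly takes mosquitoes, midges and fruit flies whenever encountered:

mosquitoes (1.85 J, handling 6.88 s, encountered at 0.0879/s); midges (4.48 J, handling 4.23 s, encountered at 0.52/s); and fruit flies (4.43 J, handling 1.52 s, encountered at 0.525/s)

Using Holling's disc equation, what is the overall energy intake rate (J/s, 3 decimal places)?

1.047 J/s

R = Σλ_iE_i / (1 + Σλ_ih_i)
Numerator: 0.0879×1.85 + 0.52×4.48 + 0.525×4.43 = 4.818
Denominator: 1 + 0.0879×6.88 + 0.52×4.23 + 0.525×1.52 = 4.602
R = 4.818/4.602 = 1.047 J/s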